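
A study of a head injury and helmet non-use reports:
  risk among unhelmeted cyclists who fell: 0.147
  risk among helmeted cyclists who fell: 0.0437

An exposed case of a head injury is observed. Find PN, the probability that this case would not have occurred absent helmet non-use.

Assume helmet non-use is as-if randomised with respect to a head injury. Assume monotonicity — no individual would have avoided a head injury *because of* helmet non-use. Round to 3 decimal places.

Let p₁ = 0.147, p₀ = 0.0437.
Under exogeneity and monotonicity, PN = (p₁ − p₀) / p₁.
PN = (0.147 − 0.0437) / 0.147 = 0.1033 / 0.147 ≈ 0.7027

PN ≈ 0.703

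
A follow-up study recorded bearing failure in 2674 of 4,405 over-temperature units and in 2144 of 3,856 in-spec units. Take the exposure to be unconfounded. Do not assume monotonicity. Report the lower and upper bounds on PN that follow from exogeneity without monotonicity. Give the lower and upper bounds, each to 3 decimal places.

0.084 ≤ PN ≤ 0.731

p₁ = P(outcome | exposed) = 2674/4405 = 0.60704
p₀ = P(outcome | unexposed) = 2144/3856 = 0.55602
Under exogeneity alone the bounds on PN are max{0,(p₁−p₀)/p₁} ≤ PN ≤ min{1,(1−p₀)/p₁}.
  lower = (p₁ − p₀)/p₁ = 0.051021 / 0.60704 ≈ 0.0840
  upper = min{1, (1 − p₀)/p₁} = 0.44398 / 0.60704 ≈ 0.7314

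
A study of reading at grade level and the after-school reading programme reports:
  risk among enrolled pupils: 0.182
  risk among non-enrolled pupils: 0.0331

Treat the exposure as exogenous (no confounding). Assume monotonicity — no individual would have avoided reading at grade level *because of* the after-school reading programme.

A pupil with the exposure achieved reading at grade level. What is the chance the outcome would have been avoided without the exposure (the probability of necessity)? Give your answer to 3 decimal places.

PN ≈ 0.818

Let p₁ = 0.182, p₀ = 0.0331.
Under exogeneity and monotonicity, PN = (p₁ − p₀) / p₁.
PN = (0.182 − 0.0331) / 0.182 = 0.1489 / 0.182 ≈ 0.8181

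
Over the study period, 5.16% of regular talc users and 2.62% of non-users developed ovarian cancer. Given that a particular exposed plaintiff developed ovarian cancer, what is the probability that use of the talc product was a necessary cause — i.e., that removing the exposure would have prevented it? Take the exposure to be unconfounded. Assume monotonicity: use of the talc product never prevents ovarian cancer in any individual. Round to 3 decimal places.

p₁ = 0.0516, p₀ = 0.0262.
Under exogeneity and monotonicity, PN = (p₁ − p₀) / p₁.
PN = (0.0516 − 0.0262) / 0.0516 = 0.0254 / 0.0516 ≈ 0.4922

PN ≈ 0.492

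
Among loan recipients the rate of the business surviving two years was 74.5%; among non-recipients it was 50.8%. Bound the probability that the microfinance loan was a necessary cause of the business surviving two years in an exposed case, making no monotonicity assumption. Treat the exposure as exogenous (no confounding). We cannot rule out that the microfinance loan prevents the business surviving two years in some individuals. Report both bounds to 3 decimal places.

p₁ = 0.745, p₀ = 0.508.
Under exogeneity alone the bounds on PN are max{0,(p₁−p₀)/p₁} ≤ PN ≤ min{1,(1−p₀)/p₁}.
  lower = (p₁ − p₀)/p₁ = 0.237 / 0.745 ≈ 0.3181
  upper = min{1, (1 − p₀)/p₁} = 0.492 / 0.745 ≈ 0.6604

0.318 ≤ PN ≤ 0.660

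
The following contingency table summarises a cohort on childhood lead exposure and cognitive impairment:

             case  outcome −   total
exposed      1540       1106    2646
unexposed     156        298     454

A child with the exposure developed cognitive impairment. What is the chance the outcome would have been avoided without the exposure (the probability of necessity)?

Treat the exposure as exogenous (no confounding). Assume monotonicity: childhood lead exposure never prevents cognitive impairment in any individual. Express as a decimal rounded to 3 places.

PN ≈ 0.410

p₁ = P(outcome | exposed) = 1540/2646 = 0.58201
p₀ = P(outcome | unexposed) = 156/454 = 0.34361
Under exogeneity and monotonicity, PN = (p₁ − p₀)/p₁.
PN = (0.58201 − 0.34361) / 0.58201 ≈ 0.4096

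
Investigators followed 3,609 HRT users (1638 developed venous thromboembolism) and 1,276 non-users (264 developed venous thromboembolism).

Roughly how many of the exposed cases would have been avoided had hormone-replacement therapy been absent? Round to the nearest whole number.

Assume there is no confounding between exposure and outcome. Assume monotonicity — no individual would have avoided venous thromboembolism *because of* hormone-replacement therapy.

p₁ = P(outcome | exposed) = 1638/3609 = 0.45387
p₀ = P(outcome | unexposed) = 264/1276 = 0.2069
PN = (p₁ − p₀)/p₁ = (0.45387 − 0.2069) / 0.45387 ≈ 0.54415.
Attributable cases ≈ PN × (exposed cases) = 0.54415 × 1638 ≈ 891.31.

about 891 cases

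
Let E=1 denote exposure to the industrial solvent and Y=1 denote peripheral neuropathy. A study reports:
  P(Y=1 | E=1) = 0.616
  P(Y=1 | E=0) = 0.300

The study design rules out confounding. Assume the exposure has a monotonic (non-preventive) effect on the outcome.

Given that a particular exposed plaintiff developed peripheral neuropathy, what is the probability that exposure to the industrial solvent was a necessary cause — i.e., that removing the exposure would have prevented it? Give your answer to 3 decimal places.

PN ≈ 0.513

Let p₁ = 0.616, p₀ = 0.3.
Under exogeneity and monotonicity, PN = (p₁ − p₀) / p₁.
PN = (0.616 − 0.3) / 0.616 = 0.316 / 0.616 ≈ 0.5130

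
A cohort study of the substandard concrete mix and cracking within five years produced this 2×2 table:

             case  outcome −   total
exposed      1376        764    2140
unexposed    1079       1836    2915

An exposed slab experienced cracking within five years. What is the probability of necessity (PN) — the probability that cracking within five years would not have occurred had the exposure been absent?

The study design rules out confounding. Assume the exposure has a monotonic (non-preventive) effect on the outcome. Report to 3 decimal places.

PN ≈ 0.424

p₁ = P(outcome | exposed) = 1376/2140 = 0.64299
p₀ = P(outcome | unexposed) = 1079/2915 = 0.37015
Under exogeneity and monotonicity, PN = (p₁ − p₀) / p₁.
PN = (0.64299 − 0.37015) / 0.64299 = 0.27284 / 0.64299 ≈ 0.4243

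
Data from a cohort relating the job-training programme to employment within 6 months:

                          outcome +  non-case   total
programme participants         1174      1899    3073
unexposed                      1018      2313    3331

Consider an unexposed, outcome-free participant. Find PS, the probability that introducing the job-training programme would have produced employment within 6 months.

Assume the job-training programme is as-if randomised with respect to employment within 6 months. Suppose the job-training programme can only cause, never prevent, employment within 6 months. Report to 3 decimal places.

PS ≈ 0.110

p₁ = P(outcome | exposed) = 1174/3073 = 0.38204
p₀ = P(outcome | unexposed) = 1018/3331 = 0.30561
Under exogeneity and monotonicity, PS = (p₁ − p₀) / (1 − p₀).
PS = (0.38204 − 0.30561) / (1 − 0.30561) = 0.076423 / 0.69439 ≈ 0.1101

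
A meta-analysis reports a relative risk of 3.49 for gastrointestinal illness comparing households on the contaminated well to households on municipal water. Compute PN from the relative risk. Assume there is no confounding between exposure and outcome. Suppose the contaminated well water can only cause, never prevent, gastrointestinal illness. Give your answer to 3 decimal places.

Under exogeneity and monotonicity, PN = (RR − 1) / RR = 1 − 1/RR.
PN = (3.49 − 1) / 3.49 = 2.49 / 3.49 ≈ 0.7135

PN ≈ 0.713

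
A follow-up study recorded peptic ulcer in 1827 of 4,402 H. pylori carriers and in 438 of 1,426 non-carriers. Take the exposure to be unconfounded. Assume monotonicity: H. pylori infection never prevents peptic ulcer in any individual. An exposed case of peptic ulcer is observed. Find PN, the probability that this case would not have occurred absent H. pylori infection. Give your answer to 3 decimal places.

PN ≈ 0.260

p₁ = P(outcome | exposed) = 1827/4402 = 0.41504
p₀ = P(outcome | unexposed) = 438/1426 = 0.30715
Under exogeneity and monotonicity, PN = (p₁ − p₀) / p₁.
PN = (0.41504 − 0.30715) / 0.41504 = 0.10789 / 0.41504 ≈ 0.2599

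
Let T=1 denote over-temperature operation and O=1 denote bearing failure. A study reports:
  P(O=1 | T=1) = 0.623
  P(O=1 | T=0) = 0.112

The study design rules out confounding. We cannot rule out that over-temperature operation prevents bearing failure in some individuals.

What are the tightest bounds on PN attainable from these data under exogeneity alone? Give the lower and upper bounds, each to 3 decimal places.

Let p₁ = 0.623, p₀ = 0.112.
Under exogeneity alone the bounds on PN are max{0,(p₁−p₀)/p₁} ≤ PN ≤ min{1,(1−p₀)/p₁}.
  lower = (p₁ − p₀)/p₁ = 0.511 / 0.623 ≈ 0.8202
  upper = min{1, (1 − p₀)/p₁} = 0.888 / 0.623 ≈ 1.4254 → capped at 1

0.820 ≤ PN ≤ 1.000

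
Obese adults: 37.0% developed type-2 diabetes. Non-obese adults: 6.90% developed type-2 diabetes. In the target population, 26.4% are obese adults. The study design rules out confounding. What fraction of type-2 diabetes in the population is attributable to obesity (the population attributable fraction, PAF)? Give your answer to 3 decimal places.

PAF ≈ 0.535

p₁ = 0.37, p₀ = 0.069.
Overall risk P(Y=1) = π·p₁ + (1−π)·p₀ = 0.264×0.37 + 0.736×0.069 = 0.14846.
Under exogeneity, PAF = [P(Y=1) − p₀] / P(Y=1).
PAF = (0.14846 − 0.069) / 0.14846 ≈ 0.5352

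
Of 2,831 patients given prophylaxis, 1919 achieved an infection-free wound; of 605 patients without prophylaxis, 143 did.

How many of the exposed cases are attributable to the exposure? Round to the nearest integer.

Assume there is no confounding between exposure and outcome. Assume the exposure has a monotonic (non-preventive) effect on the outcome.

p₁ = P(outcome | exposed) = 1919/2831 = 0.67785
p₀ = P(outcome | unexposed) = 143/605 = 0.23636
PN = (p₁ − p₀)/p₁ = (0.67785 − 0.23636) / 0.67785 ≈ 0.65131.
Attributable cases ≈ PN × (exposed cases) = 0.65131 × 1919 ≈ 1249.85.

about 1250 cases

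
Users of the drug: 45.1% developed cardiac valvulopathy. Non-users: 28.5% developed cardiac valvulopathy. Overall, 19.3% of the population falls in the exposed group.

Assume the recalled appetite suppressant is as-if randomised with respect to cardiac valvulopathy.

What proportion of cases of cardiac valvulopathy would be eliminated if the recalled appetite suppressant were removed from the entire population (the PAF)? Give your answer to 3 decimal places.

p₁ = 0.451, p₀ = 0.285.
Overall risk P(Y=1) = π·p₁ + (1−π)·p₀ = 0.193×0.451 + 0.807×0.285 = 0.31704.
Under exogeneity, PAF = [P(Y=1) − p₀] / P(Y=1).
PAF = (0.31704 − 0.285) / 0.31704 ≈ 0.1011

PAF ≈ 0.101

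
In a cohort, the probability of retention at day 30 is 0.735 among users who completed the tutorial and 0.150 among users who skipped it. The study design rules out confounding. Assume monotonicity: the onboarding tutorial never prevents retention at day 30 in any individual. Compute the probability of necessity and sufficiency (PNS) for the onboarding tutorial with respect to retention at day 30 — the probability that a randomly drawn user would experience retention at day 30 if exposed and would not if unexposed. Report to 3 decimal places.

PNS ≈ 0.585

Let p₁ = 0.735, p₀ = 0.15.
Under exogeneity and monotonicity, PNS = p₁ − p₀.
PNS = 0.735 − 0.15 = 0.585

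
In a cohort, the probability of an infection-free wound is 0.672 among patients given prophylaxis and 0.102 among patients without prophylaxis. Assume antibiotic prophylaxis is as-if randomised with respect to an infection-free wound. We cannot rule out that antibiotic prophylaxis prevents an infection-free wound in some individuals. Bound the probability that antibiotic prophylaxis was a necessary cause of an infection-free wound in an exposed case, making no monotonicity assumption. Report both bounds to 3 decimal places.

Let p₁ = 0.672, p₀ = 0.102.
Under exogeneity alone the bounds on PN are max{0,(p₁−p₀)/p₁} ≤ PN ≤ min{1,(1−p₀)/p₁}.
  lower = (p₁ − p₀)/p₁ = 0.57 / 0.672 ≈ 0.8482
  upper = min{1, (1 − p₀)/p₁} = 0.898 / 0.672 ≈ 1.3363 → capped at 1

0.848 ≤ PN ≤ 1.000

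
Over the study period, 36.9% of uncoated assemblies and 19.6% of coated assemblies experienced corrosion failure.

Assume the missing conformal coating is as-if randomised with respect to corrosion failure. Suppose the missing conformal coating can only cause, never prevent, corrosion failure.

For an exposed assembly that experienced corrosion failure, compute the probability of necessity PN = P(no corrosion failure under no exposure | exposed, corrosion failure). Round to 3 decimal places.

PN ≈ 0.469

p₁ = 0.369, p₀ = 0.196.
Under exogeneity and monotonicity, PN = (p₁ − p₀) / p₁.
PN = (0.369 − 0.196) / 0.369 = 0.173 / 0.369 ≈ 0.4688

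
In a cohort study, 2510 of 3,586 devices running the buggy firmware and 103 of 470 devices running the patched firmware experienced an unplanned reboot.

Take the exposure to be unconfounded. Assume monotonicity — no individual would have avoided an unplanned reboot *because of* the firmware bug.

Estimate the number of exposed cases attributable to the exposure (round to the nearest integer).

p₁ = P(outcome | exposed) = 2510/3586 = 0.69994
p₀ = P(outcome | unexposed) = 103/470 = 0.21915
PN = (p₁ − p₀)/p₁ = (0.69994 − 0.21915) / 0.69994 ≈ 0.68691.
Attributable cases ≈ PN × (exposed cases) = 0.68691 × 2510 ≈ 1724.13.

about 1724 cases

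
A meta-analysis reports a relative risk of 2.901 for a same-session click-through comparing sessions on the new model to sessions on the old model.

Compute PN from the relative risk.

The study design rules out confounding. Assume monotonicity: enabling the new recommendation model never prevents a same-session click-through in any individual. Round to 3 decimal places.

PN ≈ 0.655

Under exogeneity and monotonicity, PN = (RR − 1) / RR = 1 − 1/RR.
PN = (2.901 − 1) / 2.901 = 1.901 / 2.901 ≈ 0.6553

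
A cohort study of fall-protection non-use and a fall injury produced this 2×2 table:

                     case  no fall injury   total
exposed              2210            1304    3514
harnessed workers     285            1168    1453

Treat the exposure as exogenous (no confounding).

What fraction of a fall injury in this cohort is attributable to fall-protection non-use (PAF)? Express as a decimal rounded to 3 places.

p₁ = P(outcome | exposed) = 2210/3514 = 0.62891
p₀ = P(outcome | unexposed) = 285/1453 = 0.19615
Exposure prevalence π = 3514/4967 = 0.70747; overall risk P(Y=1) = 0.50232.
Under exogeneity, PAF = [P(Y=1) − p₀]/P(Y=1).
PAF = (0.50232 − 0.19615) / 0.50232 ≈ 0.6095

PAF ≈ 0.610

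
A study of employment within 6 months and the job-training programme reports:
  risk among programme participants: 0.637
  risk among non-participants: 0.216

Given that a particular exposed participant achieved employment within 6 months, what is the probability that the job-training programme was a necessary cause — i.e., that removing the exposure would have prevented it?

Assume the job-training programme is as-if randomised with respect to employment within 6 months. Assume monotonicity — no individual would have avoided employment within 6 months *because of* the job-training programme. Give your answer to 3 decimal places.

Let p₁ = 0.637, p₀ = 0.216.
Under exogeneity and monotonicity, PN = (p₁ − p₀) / p₁.
PN = (0.637 − 0.216) / 0.637 = 0.421 / 0.637 ≈ 0.6609

PN ≈ 0.661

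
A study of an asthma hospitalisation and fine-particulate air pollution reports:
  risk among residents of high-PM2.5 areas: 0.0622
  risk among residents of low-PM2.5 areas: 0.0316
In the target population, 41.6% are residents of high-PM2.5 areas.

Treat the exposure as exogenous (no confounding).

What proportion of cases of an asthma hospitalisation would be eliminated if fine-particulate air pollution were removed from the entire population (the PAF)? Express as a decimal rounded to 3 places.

PAF ≈ 0.287

Let p₁ = 0.0622, p₀ = 0.0316.
Overall risk P(Y=1) = π·p₁ + (1−π)·p₀ = 0.416×0.0622 + 0.584×0.0316 = 0.04433.
Under exogeneity, PAF = [P(Y=1) − p₀] / P(Y=1).
PAF = (0.04433 − 0.0316) / 0.04433 ≈ 0.2872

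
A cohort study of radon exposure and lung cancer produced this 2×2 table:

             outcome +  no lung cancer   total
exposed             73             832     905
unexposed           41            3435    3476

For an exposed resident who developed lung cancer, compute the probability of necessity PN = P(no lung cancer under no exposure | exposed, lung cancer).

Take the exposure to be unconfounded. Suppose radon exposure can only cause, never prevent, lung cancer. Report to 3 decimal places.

PN ≈ 0.854

p₁ = P(outcome | exposed) = 73/905 = 0.080663
p₀ = P(outcome | unexposed) = 41/3476 = 0.011795
Under exogeneity and monotonicity, PN = (p₁ − p₀) / p₁.
PN = (0.080663 − 0.011795) / 0.080663 = 0.068868 / 0.080663 ≈ 0.8538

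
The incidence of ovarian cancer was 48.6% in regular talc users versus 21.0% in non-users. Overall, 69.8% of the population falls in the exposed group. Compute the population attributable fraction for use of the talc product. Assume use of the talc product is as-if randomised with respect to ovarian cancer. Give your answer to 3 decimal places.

PAF ≈ 0.478

p₁ = 0.486, p₀ = 0.21.
Overall risk P(Y=1) = π·p₁ + (1−π)·p₀ = 0.698×0.486 + 0.302×0.21 = 0.40265.
Under exogeneity, PAF = [P(Y=1) − p₀] / P(Y=1).
PAF = (0.40265 − 0.21) / 0.40265 ≈ 0.4785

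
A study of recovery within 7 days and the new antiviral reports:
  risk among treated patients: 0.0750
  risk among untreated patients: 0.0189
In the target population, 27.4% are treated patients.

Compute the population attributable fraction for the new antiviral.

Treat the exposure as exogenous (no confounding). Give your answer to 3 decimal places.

PAF ≈ 0.449

Let p₁ = 0.075, p₀ = 0.0189.
Overall risk P(Y=1) = π·p₁ + (1−π)·p₀ = 0.274×0.075 + 0.726×0.0189 = 0.034271.
Under exogeneity, PAF = [P(Y=1) − p₀] / P(Y=1).
PAF = (0.034271 − 0.0189) / 0.034271 ≈ 0.4485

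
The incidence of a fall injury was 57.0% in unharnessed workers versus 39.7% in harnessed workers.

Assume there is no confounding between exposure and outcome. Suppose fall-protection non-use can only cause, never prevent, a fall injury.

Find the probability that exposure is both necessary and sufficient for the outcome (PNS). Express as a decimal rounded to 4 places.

p₁ = 0.57, p₀ = 0.397.
Under exogeneity and monotonicity, PNS = p₁ − p₀.
PNS = 0.57 − 0.397 = 0.173

PNS ≈ 0.1730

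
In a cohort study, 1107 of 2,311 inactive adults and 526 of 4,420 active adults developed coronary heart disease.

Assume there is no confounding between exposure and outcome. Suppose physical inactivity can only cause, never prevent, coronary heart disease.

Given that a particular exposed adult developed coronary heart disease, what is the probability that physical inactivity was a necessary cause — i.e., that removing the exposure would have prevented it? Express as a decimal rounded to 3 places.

PN ≈ 0.752

p₁ = P(outcome | exposed) = 1107/2311 = 0.47901
p₀ = P(outcome | unexposed) = 526/4420 = 0.119
Under exogeneity and monotonicity, PN = (p₁ − p₀) / p₁.
PN = (0.47901 − 0.119) / 0.47901 = 0.36001 / 0.47901 ≈ 0.7516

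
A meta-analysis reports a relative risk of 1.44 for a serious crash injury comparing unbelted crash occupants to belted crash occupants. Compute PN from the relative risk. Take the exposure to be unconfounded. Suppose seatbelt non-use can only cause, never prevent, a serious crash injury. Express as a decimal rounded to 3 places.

Under exogeneity and monotonicity, PN = (RR − 1) / RR = 1 − 1/RR.
PN = (1.44 − 1) / 1.44 = 0.44 / 1.44 ≈ 0.3056

PN ≈ 0.306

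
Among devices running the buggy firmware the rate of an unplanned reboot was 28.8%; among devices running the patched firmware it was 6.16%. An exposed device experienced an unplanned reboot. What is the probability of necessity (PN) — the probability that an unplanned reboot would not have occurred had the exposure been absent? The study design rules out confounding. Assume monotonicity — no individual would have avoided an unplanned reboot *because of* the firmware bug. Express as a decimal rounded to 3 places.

PN ≈ 0.786

p₁ = 0.288, p₀ = 0.0616.
Under exogeneity and monotonicity, PN = (p₁ − p₀) / p₁.
PN = (0.288 − 0.0616) / 0.288 = 0.2264 / 0.288 ≈ 0.7861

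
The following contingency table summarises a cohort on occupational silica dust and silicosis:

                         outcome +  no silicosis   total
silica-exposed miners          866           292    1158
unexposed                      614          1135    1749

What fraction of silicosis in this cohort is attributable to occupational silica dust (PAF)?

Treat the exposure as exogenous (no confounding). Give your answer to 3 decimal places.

p₁ = P(outcome | exposed) = 866/1158 = 0.74784
p₀ = P(outcome | unexposed) = 614/1749 = 0.35106
Exposure prevalence π = 1158/2907 = 0.39835; overall risk P(Y=1) = 0.50912.
Under exogeneity, PAF = [P(Y=1) − p₀]/P(Y=1).
PAF = (0.50912 − 0.35106) / 0.50912 ≈ 0.3105

PAF ≈ 0.310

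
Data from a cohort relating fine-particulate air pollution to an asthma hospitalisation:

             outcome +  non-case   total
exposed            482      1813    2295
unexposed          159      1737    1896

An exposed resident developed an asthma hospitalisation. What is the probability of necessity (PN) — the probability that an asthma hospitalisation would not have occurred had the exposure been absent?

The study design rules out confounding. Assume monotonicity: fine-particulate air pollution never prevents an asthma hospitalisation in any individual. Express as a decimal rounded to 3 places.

PN ≈ 0.601

p₁ = P(outcome | exposed) = 482/2295 = 0.21002
p₀ = P(outcome | unexposed) = 159/1896 = 0.083861
Under exogeneity and monotonicity, PN = (p₁ − p₀)/p₁.
PN = (0.21002 − 0.083861) / 0.21002 ≈ 0.6007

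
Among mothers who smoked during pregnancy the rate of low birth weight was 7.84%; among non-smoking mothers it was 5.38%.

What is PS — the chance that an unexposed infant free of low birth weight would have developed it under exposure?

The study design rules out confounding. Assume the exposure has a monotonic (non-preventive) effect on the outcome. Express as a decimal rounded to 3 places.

p₁ = 0.0784, p₀ = 0.0538.
Under exogeneity and monotonicity, PS = (p₁ − p₀) / (1 − p₀).
PS = (0.0784 − 0.0538) / (1 − 0.0538) = 0.0246 / 0.9462 ≈ 0.0260

PS ≈ 0.026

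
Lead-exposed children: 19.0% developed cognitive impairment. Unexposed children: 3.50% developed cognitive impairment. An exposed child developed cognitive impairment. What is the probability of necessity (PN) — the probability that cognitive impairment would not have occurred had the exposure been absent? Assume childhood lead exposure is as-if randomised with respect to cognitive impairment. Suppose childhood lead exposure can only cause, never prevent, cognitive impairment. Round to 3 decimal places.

PN ≈ 0.816

p₁ = 0.19, p₀ = 0.035.
Under exogeneity and monotonicity, PN = (p₁ − p₀) / p₁.
PN = (0.19 − 0.035) / 0.19 = 0.155 / 0.19 ≈ 0.8158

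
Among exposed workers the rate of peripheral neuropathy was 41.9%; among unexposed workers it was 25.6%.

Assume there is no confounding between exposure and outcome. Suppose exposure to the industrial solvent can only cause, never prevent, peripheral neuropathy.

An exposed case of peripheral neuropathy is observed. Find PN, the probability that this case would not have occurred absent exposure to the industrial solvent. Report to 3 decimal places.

p₁ = 0.419, p₀ = 0.256.
Under exogeneity and monotonicity, PN = (p₁ − p₀) / p₁.
PN = (0.419 − 0.256) / 0.419 = 0.163 / 0.419 ≈ 0.3890

PN ≈ 0.389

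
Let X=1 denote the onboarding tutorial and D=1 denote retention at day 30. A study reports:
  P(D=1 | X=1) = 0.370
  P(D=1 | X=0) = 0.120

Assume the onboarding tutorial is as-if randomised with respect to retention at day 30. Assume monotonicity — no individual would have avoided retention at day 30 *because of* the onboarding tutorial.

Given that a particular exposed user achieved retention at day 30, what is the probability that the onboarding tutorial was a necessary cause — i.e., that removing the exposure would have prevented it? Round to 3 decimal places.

PN ≈ 0.676

Let p₁ = 0.37, p₀ = 0.12.
Under exogeneity and monotonicity, PN = (p₁ − p₀) / p₁.
PN = (0.37 − 0.12) / 0.37 = 0.25 / 0.37 ≈ 0.6757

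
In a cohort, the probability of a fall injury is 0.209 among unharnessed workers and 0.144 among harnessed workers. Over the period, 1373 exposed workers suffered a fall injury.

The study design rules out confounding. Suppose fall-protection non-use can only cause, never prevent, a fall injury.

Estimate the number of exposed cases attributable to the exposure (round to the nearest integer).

about 427 cases

Let p₁ = 0.209, p₀ = 0.144.
PN = (p₁ − p₀)/p₁ = (0.209 − 0.144) / 0.209 ≈ 0.31100.
Attributable cases ≈ PN × (exposed cases) = 0.31100 × 1373 ≈ 427.01.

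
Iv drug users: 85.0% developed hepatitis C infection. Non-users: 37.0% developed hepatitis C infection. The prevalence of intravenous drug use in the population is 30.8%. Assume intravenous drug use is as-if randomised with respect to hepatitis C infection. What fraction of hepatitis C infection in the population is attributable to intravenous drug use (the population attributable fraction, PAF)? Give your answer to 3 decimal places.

PAF ≈ 0.285

p₁ = 0.85, p₀ = 0.37.
Overall risk P(Y=1) = π·p₁ + (1−π)·p₀ = 0.308×0.85 + 0.692×0.37 = 0.51784.
Under exogeneity, PAF = [P(Y=1) − p₀] / P(Y=1).
PAF = (0.51784 − 0.37) / 0.51784 ≈ 0.2855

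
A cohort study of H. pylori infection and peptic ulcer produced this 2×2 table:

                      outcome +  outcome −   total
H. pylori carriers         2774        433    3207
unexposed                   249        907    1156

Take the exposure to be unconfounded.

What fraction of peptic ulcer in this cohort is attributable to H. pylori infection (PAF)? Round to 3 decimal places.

p₁ = P(outcome | exposed) = 2774/3207 = 0.86498
p₀ = P(outcome | unexposed) = 249/1156 = 0.2154
Exposure prevalence π = 3207/4363 = 0.73504; overall risk P(Y=1) = 0.69287.
Under exogeneity, PAF = [P(Y=1) − p₀]/P(Y=1).
PAF = (0.69287 − 0.2154) / 0.69287 ≈ 0.6891

PAF ≈ 0.689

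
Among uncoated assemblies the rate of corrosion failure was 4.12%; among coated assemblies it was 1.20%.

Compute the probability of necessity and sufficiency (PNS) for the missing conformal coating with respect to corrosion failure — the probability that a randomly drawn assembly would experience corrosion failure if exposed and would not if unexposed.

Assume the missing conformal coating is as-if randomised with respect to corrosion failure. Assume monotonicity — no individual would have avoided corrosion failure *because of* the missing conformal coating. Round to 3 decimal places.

PNS ≈ 0.029

p₁ = 0.0412, p₀ = 0.012.
Under exogeneity and monotonicity, PNS = p₁ − p₀.
PNS = 0.0412 − 0.012 = 0.0292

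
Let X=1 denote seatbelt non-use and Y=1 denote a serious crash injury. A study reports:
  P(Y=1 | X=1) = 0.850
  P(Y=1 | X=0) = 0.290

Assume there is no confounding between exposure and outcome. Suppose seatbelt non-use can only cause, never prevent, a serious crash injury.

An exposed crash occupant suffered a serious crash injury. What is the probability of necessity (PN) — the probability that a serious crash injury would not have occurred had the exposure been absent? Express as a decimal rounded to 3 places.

PN ≈ 0.659

Let p₁ = 0.85, p₀ = 0.29.
Under exogeneity and monotonicity, PN = (p₁ − p₀) / p₁.
PN = (0.85 − 0.29) / 0.85 = 0.56 / 0.85 ≈ 0.6588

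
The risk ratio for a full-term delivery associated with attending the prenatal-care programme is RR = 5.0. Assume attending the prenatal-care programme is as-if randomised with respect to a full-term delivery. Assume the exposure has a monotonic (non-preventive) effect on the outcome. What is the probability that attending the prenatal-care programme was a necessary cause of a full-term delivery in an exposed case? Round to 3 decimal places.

PN ≈ 0.800

Under exogeneity and monotonicity, PN = (RR − 1) / RR = 1 − 1/RR.
PN = (5.0 − 1) / 5.0 = 4 / 5.0 ≈ 0.8000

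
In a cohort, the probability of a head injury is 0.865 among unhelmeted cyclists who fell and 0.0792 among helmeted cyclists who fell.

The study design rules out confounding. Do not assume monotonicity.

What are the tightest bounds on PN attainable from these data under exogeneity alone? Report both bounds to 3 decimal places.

Let p₁ = 0.865, p₀ = 0.0792.
Under exogeneity alone the bounds on PN are max{0,(p₁−p₀)/p₁} ≤ PN ≤ min{1,(1−p₀)/p₁}.
  lower = (p₁ − p₀)/p₁ = 0.7858 / 0.865 ≈ 0.9084
  upper = min{1, (1 − p₀)/p₁} = 0.9208 / 0.865 ≈ 1.0645 → capped at 1

0.908 ≤ PN ≤ 1.000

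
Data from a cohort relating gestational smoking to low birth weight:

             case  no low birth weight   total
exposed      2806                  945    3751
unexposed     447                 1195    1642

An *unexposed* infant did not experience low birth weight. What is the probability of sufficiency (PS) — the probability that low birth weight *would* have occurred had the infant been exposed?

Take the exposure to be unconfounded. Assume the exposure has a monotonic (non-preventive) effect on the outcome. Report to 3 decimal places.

p₁ = P(outcome | exposed) = 2806/3751 = 0.74807
p₀ = P(outcome | unexposed) = 447/1642 = 0.27223
Under exogeneity and monotonicity, PS = (p₁ − p₀)/(1 − p₀).
PS = (0.74807 − 0.27223) / 0.72777 ≈ 0.6538

PS ≈ 0.654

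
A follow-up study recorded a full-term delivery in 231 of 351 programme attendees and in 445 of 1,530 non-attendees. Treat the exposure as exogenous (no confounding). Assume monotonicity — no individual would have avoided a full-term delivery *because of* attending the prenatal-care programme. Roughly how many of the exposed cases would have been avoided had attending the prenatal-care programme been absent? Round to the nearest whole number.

p₁ = P(outcome | exposed) = 231/351 = 0.65812
p₀ = P(outcome | unexposed) = 445/1530 = 0.29085
PN = (p₁ − p₀)/p₁ = (0.65812 − 0.29085) / 0.65812 ≈ 0.55806.
Attributable cases ≈ PN × (exposed cases) = 0.55806 × 231 ≈ 128.91.

about 129 cases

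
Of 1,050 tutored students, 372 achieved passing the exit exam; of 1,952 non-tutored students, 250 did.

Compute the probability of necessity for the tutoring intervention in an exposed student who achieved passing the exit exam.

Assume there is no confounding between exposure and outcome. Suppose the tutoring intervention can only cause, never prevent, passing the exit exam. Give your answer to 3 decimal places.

PN ≈ 0.639

p₁ = P(outcome | exposed) = 372/1050 = 0.35429
p₀ = P(outcome | unexposed) = 250/1952 = 0.12807
Under exogeneity and monotonicity, PN = (p₁ − p₀) / p₁.
PN = (0.35429 − 0.12807) / 0.35429 = 0.22621 / 0.35429 ≈ 0.6385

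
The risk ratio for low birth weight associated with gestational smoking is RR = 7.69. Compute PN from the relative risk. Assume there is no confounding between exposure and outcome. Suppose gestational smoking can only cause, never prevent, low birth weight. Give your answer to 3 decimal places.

Under exogeneity and monotonicity, PN = (RR − 1) / RR = 1 − 1/RR.
PN = (7.69 − 1) / 7.69 = 6.69 / 7.69 ≈ 0.8700

PN ≈ 0.870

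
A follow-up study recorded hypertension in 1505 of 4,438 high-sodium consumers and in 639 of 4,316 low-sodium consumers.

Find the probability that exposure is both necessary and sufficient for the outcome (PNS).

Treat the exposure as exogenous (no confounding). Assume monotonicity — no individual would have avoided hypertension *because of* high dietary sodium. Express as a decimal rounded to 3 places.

p₁ = P(outcome | exposed) = 1505/4438 = 0.33912
p₀ = P(outcome | unexposed) = 639/4316 = 0.14805
Under exogeneity and monotonicity, PNS = p₁ − p₀.
PNS = 0.33912 − 0.14805 = 0.19106

PNS ≈ 0.191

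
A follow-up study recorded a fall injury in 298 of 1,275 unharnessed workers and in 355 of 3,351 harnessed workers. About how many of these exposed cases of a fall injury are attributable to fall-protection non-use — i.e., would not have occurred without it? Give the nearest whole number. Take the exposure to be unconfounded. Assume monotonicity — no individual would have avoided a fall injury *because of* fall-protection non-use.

about 163 cases

p₁ = P(outcome | exposed) = 298/1275 = 0.23373
p₀ = P(outcome | unexposed) = 355/3351 = 0.10594
PN = (p₁ − p₀)/p₁ = (0.23373 − 0.10594) / 0.23373 ≈ 0.54674.
Attributable cases ≈ PN × (exposed cases) = 0.54674 × 298 ≈ 162.93.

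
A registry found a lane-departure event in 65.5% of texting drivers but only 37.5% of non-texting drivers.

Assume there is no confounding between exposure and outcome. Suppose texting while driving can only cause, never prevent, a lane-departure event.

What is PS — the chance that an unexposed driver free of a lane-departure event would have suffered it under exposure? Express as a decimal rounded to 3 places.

p₁ = 0.655, p₀ = 0.375.
Under exogeneity and monotonicity, PS = (p₁ − p₀) / (1 − p₀).
PS = (0.655 − 0.375) / (1 − 0.375) = 0.28 / 0.625 ≈ 0.4480

PS ≈ 0.448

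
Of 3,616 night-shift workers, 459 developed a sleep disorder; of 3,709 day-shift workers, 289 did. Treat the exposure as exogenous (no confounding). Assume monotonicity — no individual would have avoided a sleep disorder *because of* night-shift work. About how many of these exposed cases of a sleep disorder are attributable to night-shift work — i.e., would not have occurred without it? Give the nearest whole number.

about 177 cases

p₁ = P(outcome | exposed) = 459/3616 = 0.12694
p₀ = P(outcome | unexposed) = 289/3709 = 0.077919
PN = (p₁ − p₀)/p₁ = (0.12694 − 0.077919) / 0.12694 ≈ 0.38616.
Attributable cases ≈ PN × (exposed cases) = 0.38616 × 459 ≈ 177.25.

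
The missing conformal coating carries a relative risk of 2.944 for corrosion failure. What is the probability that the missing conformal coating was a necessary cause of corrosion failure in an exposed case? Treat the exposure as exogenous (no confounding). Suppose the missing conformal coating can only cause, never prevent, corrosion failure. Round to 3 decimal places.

Under exogeneity and monotonicity, PN = (RR − 1) / RR = 1 − 1/RR.
PN = (2.944 − 1) / 2.944 = 1.944 / 2.944 ≈ 0.6603

PN ≈ 0.660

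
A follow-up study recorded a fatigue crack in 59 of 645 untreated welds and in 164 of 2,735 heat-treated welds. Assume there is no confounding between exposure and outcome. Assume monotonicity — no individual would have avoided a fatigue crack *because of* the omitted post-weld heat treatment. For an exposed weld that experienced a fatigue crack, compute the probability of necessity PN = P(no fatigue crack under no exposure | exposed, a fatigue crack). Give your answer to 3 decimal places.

p₁ = P(outcome | exposed) = 59/645 = 0.091473
p₀ = P(outcome | unexposed) = 164/2735 = 0.059963
Under exogeneity and monotonicity, PN = (p₁ − p₀) / p₁.
PN = (0.091473 − 0.059963) / 0.091473 = 0.031509 / 0.091473 ≈ 0.3445

PN ≈ 0.344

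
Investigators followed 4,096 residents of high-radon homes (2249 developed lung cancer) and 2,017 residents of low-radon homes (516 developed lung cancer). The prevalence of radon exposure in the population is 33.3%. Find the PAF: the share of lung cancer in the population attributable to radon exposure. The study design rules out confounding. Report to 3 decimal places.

p₁ = P(outcome | exposed) = 2249/4096 = 0.54907
p₀ = P(outcome | unexposed) = 516/2017 = 0.25583
Overall risk P(Y=1) = π·p₁ + (1−π)·p₀ = 0.333×0.54907 + 0.667×0.25583 = 0.35348.
Under exogeneity, PAF = [P(Y=1) − p₀] / P(Y=1).
PAF = (0.35348 − 0.25583) / 0.35348 ≈ 0.2763

PAF ≈ 0.276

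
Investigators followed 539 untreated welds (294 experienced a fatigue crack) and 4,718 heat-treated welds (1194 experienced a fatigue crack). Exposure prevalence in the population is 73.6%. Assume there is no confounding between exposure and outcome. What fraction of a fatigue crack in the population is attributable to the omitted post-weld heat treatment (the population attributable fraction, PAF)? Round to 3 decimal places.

p₁ = P(outcome | exposed) = 294/539 = 0.54545
p₀ = P(outcome | unexposed) = 1194/4718 = 0.25307
Overall risk P(Y=1) = π·p₁ + (1−π)·p₀ = 0.736×0.54545 + 0.264×0.25307 = 0.46827.
Under exogeneity, PAF = [P(Y=1) − p₀] / P(Y=1).
PAF = (0.46827 − 0.25307) / 0.46827 ≈ 0.4596

PAF ≈ 0.460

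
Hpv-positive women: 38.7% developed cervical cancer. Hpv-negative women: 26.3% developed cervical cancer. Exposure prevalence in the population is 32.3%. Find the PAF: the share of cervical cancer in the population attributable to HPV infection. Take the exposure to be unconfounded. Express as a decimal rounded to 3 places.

p₁ = 0.387, p₀ = 0.263.
Overall risk P(Y=1) = π·p₁ + (1−π)·p₀ = 0.323×0.387 + 0.677×0.263 = 0.30305.
Under exogeneity, PAF = [P(Y=1) − p₀] / P(Y=1).
PAF = (0.30305 − 0.263) / 0.30305 ≈ 0.1322

PAF ≈ 0.132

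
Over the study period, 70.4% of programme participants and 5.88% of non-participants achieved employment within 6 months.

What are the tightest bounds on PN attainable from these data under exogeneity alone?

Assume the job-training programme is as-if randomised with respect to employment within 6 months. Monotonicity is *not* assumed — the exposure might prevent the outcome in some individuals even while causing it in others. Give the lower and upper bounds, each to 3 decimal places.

0.916 ≤ PN ≤ 1.000

p₁ = 0.704, p₀ = 0.0588.
Under exogeneity alone the bounds on PN are max{0,(p₁−p₀)/p₁} ≤ PN ≤ min{1,(1−p₀)/p₁}.
  lower = (p₁ − p₀)/p₁ = 0.6452 / 0.704 ≈ 0.9165
  upper = min{1, (1 − p₀)/p₁} = 0.9412 / 0.704 ≈ 1.3369 → capped at 1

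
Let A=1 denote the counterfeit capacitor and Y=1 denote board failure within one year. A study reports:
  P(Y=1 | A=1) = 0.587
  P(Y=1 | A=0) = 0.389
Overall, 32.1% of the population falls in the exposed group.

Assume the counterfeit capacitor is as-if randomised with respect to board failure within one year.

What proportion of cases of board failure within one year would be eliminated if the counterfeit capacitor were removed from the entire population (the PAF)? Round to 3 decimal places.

PAF ≈ 0.140

Let p₁ = 0.587, p₀ = 0.389.
Overall risk P(Y=1) = π·p₁ + (1−π)·p₀ = 0.321×0.587 + 0.679×0.389 = 0.45256.
Under exogeneity, PAF = [P(Y=1) − p₀] / P(Y=1).
PAF = (0.45256 − 0.389) / 0.45256 ≈ 0.1404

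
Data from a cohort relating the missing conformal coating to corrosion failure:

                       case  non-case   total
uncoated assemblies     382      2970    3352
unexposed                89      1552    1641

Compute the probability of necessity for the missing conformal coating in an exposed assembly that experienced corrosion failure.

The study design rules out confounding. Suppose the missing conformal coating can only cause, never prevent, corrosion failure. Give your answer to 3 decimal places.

p₁ = P(outcome | exposed) = 382/3352 = 0.11396
p₀ = P(outcome | unexposed) = 89/1641 = 0.054235
Under exogeneity and monotonicity, PN = (p₁ − p₀)/p₁.
PN = (0.11396 − 0.054235) / 0.11396 ≈ 0.5241

PN ≈ 0.524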